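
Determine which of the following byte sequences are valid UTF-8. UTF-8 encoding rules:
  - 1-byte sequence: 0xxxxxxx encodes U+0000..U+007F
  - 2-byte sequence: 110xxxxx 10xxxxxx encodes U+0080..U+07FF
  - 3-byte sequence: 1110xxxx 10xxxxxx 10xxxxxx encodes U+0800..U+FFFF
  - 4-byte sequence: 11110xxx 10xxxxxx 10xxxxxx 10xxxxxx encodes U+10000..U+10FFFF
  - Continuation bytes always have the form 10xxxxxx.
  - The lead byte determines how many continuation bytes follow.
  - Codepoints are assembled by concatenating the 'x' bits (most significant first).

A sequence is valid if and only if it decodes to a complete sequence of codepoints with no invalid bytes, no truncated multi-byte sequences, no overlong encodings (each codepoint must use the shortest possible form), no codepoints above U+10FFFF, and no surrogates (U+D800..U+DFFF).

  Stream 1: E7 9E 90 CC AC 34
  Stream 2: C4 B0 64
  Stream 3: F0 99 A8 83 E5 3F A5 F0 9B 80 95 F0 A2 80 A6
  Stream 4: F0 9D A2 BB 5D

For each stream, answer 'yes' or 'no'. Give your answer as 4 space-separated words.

Answer: yes yes no yes

Derivation:
Stream 1: decodes cleanly. VALID
Stream 2: decodes cleanly. VALID
Stream 3: error at byte offset 5. INVALID
Stream 4: decodes cleanly. VALID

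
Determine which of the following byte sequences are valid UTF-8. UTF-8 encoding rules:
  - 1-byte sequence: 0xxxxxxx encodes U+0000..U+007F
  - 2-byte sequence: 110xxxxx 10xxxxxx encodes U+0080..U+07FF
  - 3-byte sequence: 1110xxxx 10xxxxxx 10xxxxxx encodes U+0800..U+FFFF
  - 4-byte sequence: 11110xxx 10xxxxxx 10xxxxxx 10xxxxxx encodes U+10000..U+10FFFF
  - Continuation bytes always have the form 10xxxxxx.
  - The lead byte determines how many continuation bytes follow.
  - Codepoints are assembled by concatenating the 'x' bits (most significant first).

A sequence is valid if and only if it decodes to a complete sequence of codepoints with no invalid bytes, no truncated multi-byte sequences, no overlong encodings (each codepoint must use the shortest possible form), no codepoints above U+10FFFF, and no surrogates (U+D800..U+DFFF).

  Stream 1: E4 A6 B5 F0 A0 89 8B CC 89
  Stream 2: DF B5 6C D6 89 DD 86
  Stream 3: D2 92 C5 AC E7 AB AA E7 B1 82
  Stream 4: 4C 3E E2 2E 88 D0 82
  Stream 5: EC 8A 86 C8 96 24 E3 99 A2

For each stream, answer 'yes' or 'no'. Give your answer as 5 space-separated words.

Stream 1: decodes cleanly. VALID
Stream 2: decodes cleanly. VALID
Stream 3: decodes cleanly. VALID
Stream 4: error at byte offset 3. INVALID
Stream 5: decodes cleanly. VALID

Answer: yes yes yes no yes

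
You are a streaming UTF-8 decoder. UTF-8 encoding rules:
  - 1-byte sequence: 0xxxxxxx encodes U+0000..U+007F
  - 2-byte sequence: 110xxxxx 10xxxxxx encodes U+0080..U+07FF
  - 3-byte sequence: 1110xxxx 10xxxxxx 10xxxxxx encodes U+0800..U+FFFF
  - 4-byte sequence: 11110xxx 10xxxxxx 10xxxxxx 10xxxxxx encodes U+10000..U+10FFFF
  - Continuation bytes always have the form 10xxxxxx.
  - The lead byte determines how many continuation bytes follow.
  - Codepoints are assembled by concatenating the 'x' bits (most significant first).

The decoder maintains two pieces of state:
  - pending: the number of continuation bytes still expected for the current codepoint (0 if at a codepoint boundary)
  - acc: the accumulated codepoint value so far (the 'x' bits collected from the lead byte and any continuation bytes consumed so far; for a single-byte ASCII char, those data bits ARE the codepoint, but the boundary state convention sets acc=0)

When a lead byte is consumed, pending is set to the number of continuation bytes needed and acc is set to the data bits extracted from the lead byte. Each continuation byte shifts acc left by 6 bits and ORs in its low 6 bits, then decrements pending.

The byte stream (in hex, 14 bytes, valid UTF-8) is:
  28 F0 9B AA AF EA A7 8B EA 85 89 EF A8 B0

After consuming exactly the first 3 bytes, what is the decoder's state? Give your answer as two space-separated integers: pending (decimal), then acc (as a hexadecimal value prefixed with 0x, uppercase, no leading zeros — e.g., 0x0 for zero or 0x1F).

Byte[0]=28: 1-byte. pending=0, acc=0x0
Byte[1]=F0: 4-byte lead. pending=3, acc=0x0
Byte[2]=9B: continuation. acc=(acc<<6)|0x1B=0x1B, pending=2

Answer: 2 0x1B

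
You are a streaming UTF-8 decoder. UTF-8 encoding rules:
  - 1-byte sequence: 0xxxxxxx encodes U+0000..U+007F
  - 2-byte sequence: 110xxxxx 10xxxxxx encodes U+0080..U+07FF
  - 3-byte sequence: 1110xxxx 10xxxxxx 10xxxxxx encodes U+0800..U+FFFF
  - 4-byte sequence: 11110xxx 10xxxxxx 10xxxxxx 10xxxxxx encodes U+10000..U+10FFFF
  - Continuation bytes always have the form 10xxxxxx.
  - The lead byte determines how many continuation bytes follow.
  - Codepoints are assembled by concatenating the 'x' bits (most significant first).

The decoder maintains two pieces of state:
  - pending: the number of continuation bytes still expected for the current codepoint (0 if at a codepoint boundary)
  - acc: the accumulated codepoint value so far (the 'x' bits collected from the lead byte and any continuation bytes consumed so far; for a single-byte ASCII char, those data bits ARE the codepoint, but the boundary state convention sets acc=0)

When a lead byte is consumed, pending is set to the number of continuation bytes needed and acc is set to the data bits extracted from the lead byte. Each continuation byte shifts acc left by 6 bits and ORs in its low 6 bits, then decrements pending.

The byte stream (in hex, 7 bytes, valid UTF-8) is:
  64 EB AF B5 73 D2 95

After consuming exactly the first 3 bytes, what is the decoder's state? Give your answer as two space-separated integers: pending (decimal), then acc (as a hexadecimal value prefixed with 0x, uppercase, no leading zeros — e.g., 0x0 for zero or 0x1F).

Byte[0]=64: 1-byte. pending=0, acc=0x0
Byte[1]=EB: 3-byte lead. pending=2, acc=0xB
Byte[2]=AF: continuation. acc=(acc<<6)|0x2F=0x2EF, pending=1

Answer: 1 0x2EF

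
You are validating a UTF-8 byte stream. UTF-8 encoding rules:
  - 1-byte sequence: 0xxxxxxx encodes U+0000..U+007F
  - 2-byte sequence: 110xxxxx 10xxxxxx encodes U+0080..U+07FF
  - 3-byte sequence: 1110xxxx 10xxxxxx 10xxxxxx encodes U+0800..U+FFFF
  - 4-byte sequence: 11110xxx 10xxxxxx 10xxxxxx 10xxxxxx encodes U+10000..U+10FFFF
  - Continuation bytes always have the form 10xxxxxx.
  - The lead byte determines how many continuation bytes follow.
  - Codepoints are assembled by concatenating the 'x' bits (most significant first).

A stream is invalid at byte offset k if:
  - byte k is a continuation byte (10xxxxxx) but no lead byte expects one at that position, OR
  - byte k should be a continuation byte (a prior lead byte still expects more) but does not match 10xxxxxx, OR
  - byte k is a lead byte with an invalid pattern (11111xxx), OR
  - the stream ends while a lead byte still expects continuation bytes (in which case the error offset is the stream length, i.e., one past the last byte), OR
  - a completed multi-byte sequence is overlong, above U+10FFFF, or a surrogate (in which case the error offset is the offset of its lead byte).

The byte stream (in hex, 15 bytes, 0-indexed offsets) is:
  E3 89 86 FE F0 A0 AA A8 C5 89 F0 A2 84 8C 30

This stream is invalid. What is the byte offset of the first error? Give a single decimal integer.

Byte[0]=E3: 3-byte lead, need 2 cont bytes. acc=0x3
Byte[1]=89: continuation. acc=(acc<<6)|0x09=0xC9
Byte[2]=86: continuation. acc=(acc<<6)|0x06=0x3246
Completed: cp=U+3246 (starts at byte 0)
Byte[3]=FE: INVALID lead byte (not 0xxx/110x/1110/11110)

Answer: 3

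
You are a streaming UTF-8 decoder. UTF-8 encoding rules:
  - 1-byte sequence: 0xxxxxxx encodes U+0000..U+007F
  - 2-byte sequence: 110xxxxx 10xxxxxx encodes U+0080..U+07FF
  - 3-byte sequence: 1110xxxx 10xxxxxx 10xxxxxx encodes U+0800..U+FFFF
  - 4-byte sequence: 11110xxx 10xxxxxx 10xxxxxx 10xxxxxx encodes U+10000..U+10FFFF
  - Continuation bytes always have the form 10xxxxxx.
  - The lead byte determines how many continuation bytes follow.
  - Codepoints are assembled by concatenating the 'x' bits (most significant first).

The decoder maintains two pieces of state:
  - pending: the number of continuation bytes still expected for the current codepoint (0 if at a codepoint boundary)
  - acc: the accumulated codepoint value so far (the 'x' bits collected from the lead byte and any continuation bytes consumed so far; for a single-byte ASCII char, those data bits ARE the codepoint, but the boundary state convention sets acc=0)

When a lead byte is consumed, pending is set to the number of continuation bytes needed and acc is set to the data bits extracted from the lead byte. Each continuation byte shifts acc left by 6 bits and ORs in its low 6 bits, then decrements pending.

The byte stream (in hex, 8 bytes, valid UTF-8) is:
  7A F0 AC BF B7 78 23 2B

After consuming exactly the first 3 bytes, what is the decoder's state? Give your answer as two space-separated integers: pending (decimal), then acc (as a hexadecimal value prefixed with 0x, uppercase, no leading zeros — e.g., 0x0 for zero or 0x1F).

Answer: 2 0x2C

Derivation:
Byte[0]=7A: 1-byte. pending=0, acc=0x0
Byte[1]=F0: 4-byte lead. pending=3, acc=0x0
Byte[2]=AC: continuation. acc=(acc<<6)|0x2C=0x2C, pending=2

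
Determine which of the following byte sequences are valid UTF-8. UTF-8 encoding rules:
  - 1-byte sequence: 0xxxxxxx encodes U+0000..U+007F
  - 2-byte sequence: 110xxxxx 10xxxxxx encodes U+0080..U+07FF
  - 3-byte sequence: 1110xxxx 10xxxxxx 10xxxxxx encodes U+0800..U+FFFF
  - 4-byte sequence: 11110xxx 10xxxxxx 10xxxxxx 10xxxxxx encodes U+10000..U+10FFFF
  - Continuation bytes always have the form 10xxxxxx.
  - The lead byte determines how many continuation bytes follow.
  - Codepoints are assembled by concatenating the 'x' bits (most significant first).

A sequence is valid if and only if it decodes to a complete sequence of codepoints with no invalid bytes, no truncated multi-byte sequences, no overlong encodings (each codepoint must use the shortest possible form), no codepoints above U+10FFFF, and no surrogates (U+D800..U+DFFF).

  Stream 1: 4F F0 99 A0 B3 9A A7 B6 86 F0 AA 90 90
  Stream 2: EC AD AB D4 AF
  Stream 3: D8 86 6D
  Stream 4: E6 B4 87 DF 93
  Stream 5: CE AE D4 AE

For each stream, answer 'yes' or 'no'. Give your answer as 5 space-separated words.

Answer: no yes yes yes yes

Derivation:
Stream 1: error at byte offset 5. INVALID
Stream 2: decodes cleanly. VALID
Stream 3: decodes cleanly. VALID
Stream 4: decodes cleanly. VALID
Stream 5: decodes cleanly. VALID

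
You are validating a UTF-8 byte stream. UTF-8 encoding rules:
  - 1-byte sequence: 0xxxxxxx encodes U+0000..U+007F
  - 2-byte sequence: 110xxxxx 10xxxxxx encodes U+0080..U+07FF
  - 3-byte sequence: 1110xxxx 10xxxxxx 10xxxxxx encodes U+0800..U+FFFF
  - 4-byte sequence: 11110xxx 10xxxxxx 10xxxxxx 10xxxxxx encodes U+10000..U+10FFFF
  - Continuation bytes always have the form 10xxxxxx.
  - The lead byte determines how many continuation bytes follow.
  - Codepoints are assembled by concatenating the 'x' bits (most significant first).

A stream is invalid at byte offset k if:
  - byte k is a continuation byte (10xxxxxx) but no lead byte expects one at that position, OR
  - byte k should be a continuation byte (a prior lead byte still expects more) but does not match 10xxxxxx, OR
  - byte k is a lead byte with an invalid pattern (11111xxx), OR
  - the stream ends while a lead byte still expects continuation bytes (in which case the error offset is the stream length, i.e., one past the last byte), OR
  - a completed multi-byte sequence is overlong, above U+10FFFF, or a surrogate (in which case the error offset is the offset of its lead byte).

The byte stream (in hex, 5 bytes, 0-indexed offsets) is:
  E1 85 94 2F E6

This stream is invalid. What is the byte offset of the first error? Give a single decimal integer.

Byte[0]=E1: 3-byte lead, need 2 cont bytes. acc=0x1
Byte[1]=85: continuation. acc=(acc<<6)|0x05=0x45
Byte[2]=94: continuation. acc=(acc<<6)|0x14=0x1154
Completed: cp=U+1154 (starts at byte 0)
Byte[3]=2F: 1-byte ASCII. cp=U+002F
Byte[4]=E6: 3-byte lead, need 2 cont bytes. acc=0x6
Byte[5]: stream ended, expected continuation. INVALID

Answer: 5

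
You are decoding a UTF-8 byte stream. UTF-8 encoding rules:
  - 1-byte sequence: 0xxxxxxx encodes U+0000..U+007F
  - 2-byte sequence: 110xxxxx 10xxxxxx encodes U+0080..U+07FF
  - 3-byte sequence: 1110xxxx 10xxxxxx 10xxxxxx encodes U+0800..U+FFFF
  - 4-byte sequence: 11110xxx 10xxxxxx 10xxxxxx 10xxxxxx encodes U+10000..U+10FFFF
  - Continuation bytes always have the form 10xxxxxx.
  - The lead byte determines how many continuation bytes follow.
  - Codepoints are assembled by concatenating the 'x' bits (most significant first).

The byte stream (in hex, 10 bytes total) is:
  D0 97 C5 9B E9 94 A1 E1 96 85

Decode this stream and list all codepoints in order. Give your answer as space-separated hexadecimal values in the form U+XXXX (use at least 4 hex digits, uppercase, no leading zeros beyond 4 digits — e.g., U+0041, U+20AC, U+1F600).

Answer: U+0417 U+015B U+9521 U+1585

Derivation:
Byte[0]=D0: 2-byte lead, need 1 cont bytes. acc=0x10
Byte[1]=97: continuation. acc=(acc<<6)|0x17=0x417
Completed: cp=U+0417 (starts at byte 0)
Byte[2]=C5: 2-byte lead, need 1 cont bytes. acc=0x5
Byte[3]=9B: continuation. acc=(acc<<6)|0x1B=0x15B
Completed: cp=U+015B (starts at byte 2)
Byte[4]=E9: 3-byte lead, need 2 cont bytes. acc=0x9
Byte[5]=94: continuation. acc=(acc<<6)|0x14=0x254
Byte[6]=A1: continuation. acc=(acc<<6)|0x21=0x9521
Completed: cp=U+9521 (starts at byte 4)
Byte[7]=E1: 3-byte lead, need 2 cont bytes. acc=0x1
Byte[8]=96: continuation. acc=(acc<<6)|0x16=0x56
Byte[9]=85: continuation. acc=(acc<<6)|0x05=0x1585
Completed: cp=U+1585 (starts at byte 7)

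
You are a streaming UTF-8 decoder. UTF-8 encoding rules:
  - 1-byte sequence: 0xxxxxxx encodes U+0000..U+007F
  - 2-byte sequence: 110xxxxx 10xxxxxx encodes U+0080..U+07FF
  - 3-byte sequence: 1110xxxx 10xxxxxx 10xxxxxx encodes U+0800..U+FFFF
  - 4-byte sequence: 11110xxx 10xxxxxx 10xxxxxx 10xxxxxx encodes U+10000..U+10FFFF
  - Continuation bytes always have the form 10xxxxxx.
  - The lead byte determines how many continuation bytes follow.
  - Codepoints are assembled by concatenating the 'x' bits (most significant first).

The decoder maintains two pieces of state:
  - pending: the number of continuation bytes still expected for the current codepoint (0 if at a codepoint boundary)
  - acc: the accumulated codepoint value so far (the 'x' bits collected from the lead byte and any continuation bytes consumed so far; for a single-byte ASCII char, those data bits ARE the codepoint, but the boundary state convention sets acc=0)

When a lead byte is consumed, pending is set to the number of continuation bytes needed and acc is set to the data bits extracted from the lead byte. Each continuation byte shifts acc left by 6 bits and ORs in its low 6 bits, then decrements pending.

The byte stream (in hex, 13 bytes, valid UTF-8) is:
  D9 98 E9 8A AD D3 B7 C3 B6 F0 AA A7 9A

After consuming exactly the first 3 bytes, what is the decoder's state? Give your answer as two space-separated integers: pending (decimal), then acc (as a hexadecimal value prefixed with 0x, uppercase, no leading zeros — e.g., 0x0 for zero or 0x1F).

Answer: 2 0x9

Derivation:
Byte[0]=D9: 2-byte lead. pending=1, acc=0x19
Byte[1]=98: continuation. acc=(acc<<6)|0x18=0x658, pending=0
Byte[2]=E9: 3-byte lead. pending=2, acc=0x9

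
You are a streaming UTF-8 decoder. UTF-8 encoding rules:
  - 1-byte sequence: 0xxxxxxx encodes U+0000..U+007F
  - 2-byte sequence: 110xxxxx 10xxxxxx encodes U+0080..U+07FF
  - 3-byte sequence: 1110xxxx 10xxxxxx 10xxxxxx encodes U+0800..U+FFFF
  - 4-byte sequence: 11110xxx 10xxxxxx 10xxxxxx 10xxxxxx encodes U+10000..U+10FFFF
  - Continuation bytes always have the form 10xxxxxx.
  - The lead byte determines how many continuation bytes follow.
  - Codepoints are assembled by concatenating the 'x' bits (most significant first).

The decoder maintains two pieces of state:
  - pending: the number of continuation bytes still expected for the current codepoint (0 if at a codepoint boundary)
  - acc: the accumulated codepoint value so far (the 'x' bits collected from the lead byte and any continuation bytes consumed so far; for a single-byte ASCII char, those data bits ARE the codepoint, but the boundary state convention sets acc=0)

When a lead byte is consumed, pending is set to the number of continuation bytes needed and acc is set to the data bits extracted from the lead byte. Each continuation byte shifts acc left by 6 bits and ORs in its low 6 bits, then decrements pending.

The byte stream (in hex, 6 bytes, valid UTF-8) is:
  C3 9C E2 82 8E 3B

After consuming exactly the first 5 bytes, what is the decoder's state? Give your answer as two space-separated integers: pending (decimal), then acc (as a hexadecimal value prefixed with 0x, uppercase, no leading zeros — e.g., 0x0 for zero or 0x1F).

Answer: 0 0x208E

Derivation:
Byte[0]=C3: 2-byte lead. pending=1, acc=0x3
Byte[1]=9C: continuation. acc=(acc<<6)|0x1C=0xDC, pending=0
Byte[2]=E2: 3-byte lead. pending=2, acc=0x2
Byte[3]=82: continuation. acc=(acc<<6)|0x02=0x82, pending=1
Byte[4]=8E: continuation. acc=(acc<<6)|0x0E=0x208E, pending=0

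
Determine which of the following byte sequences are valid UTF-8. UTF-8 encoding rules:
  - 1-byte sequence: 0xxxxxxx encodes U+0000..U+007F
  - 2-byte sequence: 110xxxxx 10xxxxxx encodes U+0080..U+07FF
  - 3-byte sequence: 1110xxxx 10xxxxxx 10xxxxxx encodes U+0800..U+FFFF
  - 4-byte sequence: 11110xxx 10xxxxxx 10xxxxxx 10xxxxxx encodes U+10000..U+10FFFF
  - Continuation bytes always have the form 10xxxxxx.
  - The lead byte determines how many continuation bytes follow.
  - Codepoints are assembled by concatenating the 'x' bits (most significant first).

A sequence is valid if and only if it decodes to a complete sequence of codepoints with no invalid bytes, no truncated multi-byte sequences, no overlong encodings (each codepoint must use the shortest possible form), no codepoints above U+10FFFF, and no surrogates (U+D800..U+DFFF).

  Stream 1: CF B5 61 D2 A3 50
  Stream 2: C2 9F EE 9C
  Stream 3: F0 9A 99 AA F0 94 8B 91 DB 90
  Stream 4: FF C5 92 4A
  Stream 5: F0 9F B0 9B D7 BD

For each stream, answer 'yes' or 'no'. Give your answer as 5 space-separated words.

Stream 1: decodes cleanly. VALID
Stream 2: error at byte offset 4. INVALID
Stream 3: decodes cleanly. VALID
Stream 4: error at byte offset 0. INVALID
Stream 5: decodes cleanly. VALID

Answer: yes no yes no yes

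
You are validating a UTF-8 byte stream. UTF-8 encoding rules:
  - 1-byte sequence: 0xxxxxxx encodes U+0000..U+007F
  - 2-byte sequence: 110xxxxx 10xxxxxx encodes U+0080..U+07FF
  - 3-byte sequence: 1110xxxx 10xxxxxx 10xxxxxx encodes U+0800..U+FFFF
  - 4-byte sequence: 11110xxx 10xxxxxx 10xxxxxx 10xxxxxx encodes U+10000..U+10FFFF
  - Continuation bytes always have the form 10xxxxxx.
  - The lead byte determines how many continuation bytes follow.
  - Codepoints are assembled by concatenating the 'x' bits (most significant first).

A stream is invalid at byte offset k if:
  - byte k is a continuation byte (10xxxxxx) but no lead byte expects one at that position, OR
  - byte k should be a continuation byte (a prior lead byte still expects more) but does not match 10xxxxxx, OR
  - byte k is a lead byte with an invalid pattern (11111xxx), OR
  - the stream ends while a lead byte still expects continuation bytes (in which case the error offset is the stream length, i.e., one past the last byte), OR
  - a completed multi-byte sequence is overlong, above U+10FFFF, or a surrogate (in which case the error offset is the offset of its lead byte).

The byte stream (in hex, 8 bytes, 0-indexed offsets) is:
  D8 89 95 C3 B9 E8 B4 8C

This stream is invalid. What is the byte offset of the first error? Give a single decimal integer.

Byte[0]=D8: 2-byte lead, need 1 cont bytes. acc=0x18
Byte[1]=89: continuation. acc=(acc<<6)|0x09=0x609
Completed: cp=U+0609 (starts at byte 0)
Byte[2]=95: INVALID lead byte (not 0xxx/110x/1110/11110)

Answer: 2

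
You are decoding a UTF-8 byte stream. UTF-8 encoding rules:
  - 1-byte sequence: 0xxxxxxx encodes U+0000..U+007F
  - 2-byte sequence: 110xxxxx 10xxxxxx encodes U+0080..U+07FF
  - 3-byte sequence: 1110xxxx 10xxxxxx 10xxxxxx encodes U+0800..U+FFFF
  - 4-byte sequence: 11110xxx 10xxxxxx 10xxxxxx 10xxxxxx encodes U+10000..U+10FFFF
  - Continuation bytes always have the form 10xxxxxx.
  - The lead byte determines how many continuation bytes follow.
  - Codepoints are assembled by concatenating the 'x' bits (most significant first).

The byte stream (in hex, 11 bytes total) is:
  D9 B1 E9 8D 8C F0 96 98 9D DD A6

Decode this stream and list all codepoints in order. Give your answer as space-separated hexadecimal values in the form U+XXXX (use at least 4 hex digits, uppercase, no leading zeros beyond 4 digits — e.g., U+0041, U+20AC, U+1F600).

Byte[0]=D9: 2-byte lead, need 1 cont bytes. acc=0x19
Byte[1]=B1: continuation. acc=(acc<<6)|0x31=0x671
Completed: cp=U+0671 (starts at byte 0)
Byte[2]=E9: 3-byte lead, need 2 cont bytes. acc=0x9
Byte[3]=8D: continuation. acc=(acc<<6)|0x0D=0x24D
Byte[4]=8C: continuation. acc=(acc<<6)|0x0C=0x934C
Completed: cp=U+934C (starts at byte 2)
Byte[5]=F0: 4-byte lead, need 3 cont bytes. acc=0x0
Byte[6]=96: continuation. acc=(acc<<6)|0x16=0x16
Byte[7]=98: continuation. acc=(acc<<6)|0x18=0x598
Byte[8]=9D: continuation. acc=(acc<<6)|0x1D=0x1661D
Completed: cp=U+1661D (starts at byte 5)
Byte[9]=DD: 2-byte lead, need 1 cont bytes. acc=0x1D
Byte[10]=A6: continuation. acc=(acc<<6)|0x26=0x766
Completed: cp=U+0766 (starts at byte 9)

Answer: U+0671 U+934C U+1661D U+0766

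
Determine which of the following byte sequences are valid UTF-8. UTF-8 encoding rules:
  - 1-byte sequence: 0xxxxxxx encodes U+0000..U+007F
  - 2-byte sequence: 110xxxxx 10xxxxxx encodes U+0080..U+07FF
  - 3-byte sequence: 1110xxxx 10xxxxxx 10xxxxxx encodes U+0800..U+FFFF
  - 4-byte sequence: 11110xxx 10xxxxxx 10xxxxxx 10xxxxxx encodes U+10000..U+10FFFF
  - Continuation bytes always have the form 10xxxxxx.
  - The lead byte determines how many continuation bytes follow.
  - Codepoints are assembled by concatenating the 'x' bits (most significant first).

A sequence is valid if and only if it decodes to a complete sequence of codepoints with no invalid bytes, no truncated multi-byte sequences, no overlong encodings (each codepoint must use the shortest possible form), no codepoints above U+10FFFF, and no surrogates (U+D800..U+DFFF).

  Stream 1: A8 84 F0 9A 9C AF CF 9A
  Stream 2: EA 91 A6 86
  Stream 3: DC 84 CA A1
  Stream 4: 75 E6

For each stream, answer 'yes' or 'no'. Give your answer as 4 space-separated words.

Stream 1: error at byte offset 0. INVALID
Stream 2: error at byte offset 3. INVALID
Stream 3: decodes cleanly. VALID
Stream 4: error at byte offset 2. INVALID

Answer: no no yes no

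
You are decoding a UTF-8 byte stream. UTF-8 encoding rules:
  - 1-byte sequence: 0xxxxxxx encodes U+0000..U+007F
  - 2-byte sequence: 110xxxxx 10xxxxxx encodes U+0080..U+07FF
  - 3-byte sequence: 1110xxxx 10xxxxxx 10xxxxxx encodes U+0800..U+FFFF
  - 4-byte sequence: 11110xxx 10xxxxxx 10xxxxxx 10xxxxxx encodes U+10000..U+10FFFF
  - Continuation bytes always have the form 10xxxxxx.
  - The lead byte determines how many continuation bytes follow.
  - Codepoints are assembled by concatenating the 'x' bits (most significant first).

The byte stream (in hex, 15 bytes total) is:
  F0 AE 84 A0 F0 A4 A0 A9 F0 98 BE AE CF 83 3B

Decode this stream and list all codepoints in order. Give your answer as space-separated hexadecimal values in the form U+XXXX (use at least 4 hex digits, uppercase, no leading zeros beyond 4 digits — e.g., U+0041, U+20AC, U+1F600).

Byte[0]=F0: 4-byte lead, need 3 cont bytes. acc=0x0
Byte[1]=AE: continuation. acc=(acc<<6)|0x2E=0x2E
Byte[2]=84: continuation. acc=(acc<<6)|0x04=0xB84
Byte[3]=A0: continuation. acc=(acc<<6)|0x20=0x2E120
Completed: cp=U+2E120 (starts at byte 0)
Byte[4]=F0: 4-byte lead, need 3 cont bytes. acc=0x0
Byte[5]=A4: continuation. acc=(acc<<6)|0x24=0x24
Byte[6]=A0: continuation. acc=(acc<<6)|0x20=0x920
Byte[7]=A9: continuation. acc=(acc<<6)|0x29=0x24829
Completed: cp=U+24829 (starts at byte 4)
Byte[8]=F0: 4-byte lead, need 3 cont bytes. acc=0x0
Byte[9]=98: continuation. acc=(acc<<6)|0x18=0x18
Byte[10]=BE: continuation. acc=(acc<<6)|0x3E=0x63E
Byte[11]=AE: continuation. acc=(acc<<6)|0x2E=0x18FAE
Completed: cp=U+18FAE (starts at byte 8)
Byte[12]=CF: 2-byte lead, need 1 cont bytes. acc=0xF
Byte[13]=83: continuation. acc=(acc<<6)|0x03=0x3C3
Completed: cp=U+03C3 (starts at byte 12)
Byte[14]=3B: 1-byte ASCII. cp=U+003B

Answer: U+2E120 U+24829 U+18FAE U+03C3 U+003B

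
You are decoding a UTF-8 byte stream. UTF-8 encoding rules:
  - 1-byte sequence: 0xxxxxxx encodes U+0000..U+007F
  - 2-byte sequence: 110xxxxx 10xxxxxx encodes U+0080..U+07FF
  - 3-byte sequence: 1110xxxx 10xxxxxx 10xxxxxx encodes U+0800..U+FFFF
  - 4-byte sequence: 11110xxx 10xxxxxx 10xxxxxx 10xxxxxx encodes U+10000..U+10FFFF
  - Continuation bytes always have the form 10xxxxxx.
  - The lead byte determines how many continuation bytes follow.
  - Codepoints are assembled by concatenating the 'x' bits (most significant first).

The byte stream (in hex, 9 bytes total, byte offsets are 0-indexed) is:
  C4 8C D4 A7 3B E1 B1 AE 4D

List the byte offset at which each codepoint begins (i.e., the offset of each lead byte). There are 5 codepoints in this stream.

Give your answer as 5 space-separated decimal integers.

Answer: 0 2 4 5 8

Derivation:
Byte[0]=C4: 2-byte lead, need 1 cont bytes. acc=0x4
Byte[1]=8C: continuation. acc=(acc<<6)|0x0C=0x10C
Completed: cp=U+010C (starts at byte 0)
Byte[2]=D4: 2-byte lead, need 1 cont bytes. acc=0x14
Byte[3]=A7: continuation. acc=(acc<<6)|0x27=0x527
Completed: cp=U+0527 (starts at byte 2)
Byte[4]=3B: 1-byte ASCII. cp=U+003B
Byte[5]=E1: 3-byte lead, need 2 cont bytes. acc=0x1
Byte[6]=B1: continuation. acc=(acc<<6)|0x31=0x71
Byte[7]=AE: continuation. acc=(acc<<6)|0x2E=0x1C6E
Completed: cp=U+1C6E (starts at byte 5)
Byte[8]=4D: 1-byte ASCII. cp=U+004D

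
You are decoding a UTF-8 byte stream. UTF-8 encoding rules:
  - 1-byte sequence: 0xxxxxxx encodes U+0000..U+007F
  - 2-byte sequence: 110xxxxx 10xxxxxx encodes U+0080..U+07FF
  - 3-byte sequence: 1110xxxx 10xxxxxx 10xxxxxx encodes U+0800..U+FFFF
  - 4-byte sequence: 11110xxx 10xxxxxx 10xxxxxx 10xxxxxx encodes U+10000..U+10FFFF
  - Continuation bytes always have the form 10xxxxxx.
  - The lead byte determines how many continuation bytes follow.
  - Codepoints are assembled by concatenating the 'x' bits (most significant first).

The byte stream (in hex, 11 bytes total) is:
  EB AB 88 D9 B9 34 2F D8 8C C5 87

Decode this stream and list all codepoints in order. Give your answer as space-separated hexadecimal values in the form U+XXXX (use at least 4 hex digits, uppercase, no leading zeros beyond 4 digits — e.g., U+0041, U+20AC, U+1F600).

Answer: U+BAC8 U+0679 U+0034 U+002F U+060C U+0147

Derivation:
Byte[0]=EB: 3-byte lead, need 2 cont bytes. acc=0xB
Byte[1]=AB: continuation. acc=(acc<<6)|0x2B=0x2EB
Byte[2]=88: continuation. acc=(acc<<6)|0x08=0xBAC8
Completed: cp=U+BAC8 (starts at byte 0)
Byte[3]=D9: 2-byte lead, need 1 cont bytes. acc=0x19
Byte[4]=B9: continuation. acc=(acc<<6)|0x39=0x679
Completed: cp=U+0679 (starts at byte 3)
Byte[5]=34: 1-byte ASCII. cp=U+0034
Byte[6]=2F: 1-byte ASCII. cp=U+002F
Byte[7]=D8: 2-byte lead, need 1 cont bytes. acc=0x18
Byte[8]=8C: continuation. acc=(acc<<6)|0x0C=0x60C
Completed: cp=U+060C (starts at byte 7)
Byte[9]=C5: 2-byte lead, need 1 cont bytes. acc=0x5
Byte[10]=87: continuation. acc=(acc<<6)|0x07=0x147
Completed: cp=U+0147 (starts at byte 9)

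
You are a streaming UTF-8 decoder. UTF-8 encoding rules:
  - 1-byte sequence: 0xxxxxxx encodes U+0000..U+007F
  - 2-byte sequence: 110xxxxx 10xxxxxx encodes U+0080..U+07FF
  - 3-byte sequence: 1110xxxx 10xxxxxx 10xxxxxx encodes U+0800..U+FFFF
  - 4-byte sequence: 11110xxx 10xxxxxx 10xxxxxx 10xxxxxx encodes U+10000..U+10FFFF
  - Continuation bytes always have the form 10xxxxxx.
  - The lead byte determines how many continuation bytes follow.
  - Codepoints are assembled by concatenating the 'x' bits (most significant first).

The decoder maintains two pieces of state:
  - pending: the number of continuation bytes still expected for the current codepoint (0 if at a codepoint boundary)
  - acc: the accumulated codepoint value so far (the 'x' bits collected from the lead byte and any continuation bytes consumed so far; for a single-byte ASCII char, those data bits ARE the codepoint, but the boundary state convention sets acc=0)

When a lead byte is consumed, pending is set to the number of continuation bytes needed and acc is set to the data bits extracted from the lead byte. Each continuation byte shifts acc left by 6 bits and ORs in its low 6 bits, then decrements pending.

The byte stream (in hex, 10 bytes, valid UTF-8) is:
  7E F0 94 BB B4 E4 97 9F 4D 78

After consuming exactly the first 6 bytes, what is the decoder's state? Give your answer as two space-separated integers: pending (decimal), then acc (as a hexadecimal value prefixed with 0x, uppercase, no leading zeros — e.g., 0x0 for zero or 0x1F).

Answer: 2 0x4

Derivation:
Byte[0]=7E: 1-byte. pending=0, acc=0x0
Byte[1]=F0: 4-byte lead. pending=3, acc=0x0
Byte[2]=94: continuation. acc=(acc<<6)|0x14=0x14, pending=2
Byte[3]=BB: continuation. acc=(acc<<6)|0x3B=0x53B, pending=1
Byte[4]=B4: continuation. acc=(acc<<6)|0x34=0x14EF4, pending=0
Byte[5]=E4: 3-byte lead. pending=2, acc=0x4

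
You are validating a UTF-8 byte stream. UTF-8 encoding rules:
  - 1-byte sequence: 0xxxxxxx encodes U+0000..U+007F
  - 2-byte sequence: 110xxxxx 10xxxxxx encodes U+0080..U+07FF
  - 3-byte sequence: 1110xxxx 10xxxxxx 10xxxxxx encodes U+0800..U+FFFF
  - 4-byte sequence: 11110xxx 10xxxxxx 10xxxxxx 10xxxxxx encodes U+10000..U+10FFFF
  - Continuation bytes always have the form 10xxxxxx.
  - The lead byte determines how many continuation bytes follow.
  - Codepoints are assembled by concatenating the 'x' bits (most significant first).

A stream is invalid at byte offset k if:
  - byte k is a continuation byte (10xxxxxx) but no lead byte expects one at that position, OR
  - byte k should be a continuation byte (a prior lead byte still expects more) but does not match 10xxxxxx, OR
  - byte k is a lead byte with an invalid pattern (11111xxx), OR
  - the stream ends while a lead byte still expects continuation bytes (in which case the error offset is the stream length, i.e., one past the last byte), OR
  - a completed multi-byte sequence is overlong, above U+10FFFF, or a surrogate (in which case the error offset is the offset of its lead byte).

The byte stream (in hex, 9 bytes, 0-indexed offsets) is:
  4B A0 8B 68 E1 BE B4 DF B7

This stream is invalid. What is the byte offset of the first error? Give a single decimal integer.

Byte[0]=4B: 1-byte ASCII. cp=U+004B
Byte[1]=A0: INVALID lead byte (not 0xxx/110x/1110/11110)

Answer: 1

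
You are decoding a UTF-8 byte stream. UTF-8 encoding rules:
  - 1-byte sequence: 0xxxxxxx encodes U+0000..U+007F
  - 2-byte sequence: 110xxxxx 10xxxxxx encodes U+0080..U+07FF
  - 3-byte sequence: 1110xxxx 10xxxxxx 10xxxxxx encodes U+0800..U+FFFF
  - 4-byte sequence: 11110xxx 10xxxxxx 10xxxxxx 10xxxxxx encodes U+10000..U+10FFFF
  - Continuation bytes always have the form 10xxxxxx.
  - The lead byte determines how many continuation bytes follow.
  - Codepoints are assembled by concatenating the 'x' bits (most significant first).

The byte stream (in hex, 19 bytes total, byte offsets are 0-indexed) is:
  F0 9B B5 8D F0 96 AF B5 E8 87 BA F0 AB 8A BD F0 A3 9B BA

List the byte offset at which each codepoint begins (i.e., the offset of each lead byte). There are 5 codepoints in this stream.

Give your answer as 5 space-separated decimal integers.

Byte[0]=F0: 4-byte lead, need 3 cont bytes. acc=0x0
Byte[1]=9B: continuation. acc=(acc<<6)|0x1B=0x1B
Byte[2]=B5: continuation. acc=(acc<<6)|0x35=0x6F5
Byte[3]=8D: continuation. acc=(acc<<6)|0x0D=0x1BD4D
Completed: cp=U+1BD4D (starts at byte 0)
Byte[4]=F0: 4-byte lead, need 3 cont bytes. acc=0x0
Byte[5]=96: continuation. acc=(acc<<6)|0x16=0x16
Byte[6]=AF: continuation. acc=(acc<<6)|0x2F=0x5AF
Byte[7]=B5: continuation. acc=(acc<<6)|0x35=0x16BF5
Completed: cp=U+16BF5 (starts at byte 4)
Byte[8]=E8: 3-byte lead, need 2 cont bytes. acc=0x8
Byte[9]=87: continuation. acc=(acc<<6)|0x07=0x207
Byte[10]=BA: continuation. acc=(acc<<6)|0x3A=0x81FA
Completed: cp=U+81FA (starts at byte 8)
Byte[11]=F0: 4-byte lead, need 3 cont bytes. acc=0x0
Byte[12]=AB: continuation. acc=(acc<<6)|0x2B=0x2B
Byte[13]=8A: continuation. acc=(acc<<6)|0x0A=0xACA
Byte[14]=BD: continuation. acc=(acc<<6)|0x3D=0x2B2BD
Completed: cp=U+2B2BD (starts at byte 11)
Byte[15]=F0: 4-byte lead, need 3 cont bytes. acc=0x0
Byte[16]=A3: continuation. acc=(acc<<6)|0x23=0x23
Byte[17]=9B: continuation. acc=(acc<<6)|0x1B=0x8DB
Byte[18]=BA: continuation. acc=(acc<<6)|0x3A=0x236FA
Completed: cp=U+236FA (starts at byte 15)

Answer: 0 4 8 11 15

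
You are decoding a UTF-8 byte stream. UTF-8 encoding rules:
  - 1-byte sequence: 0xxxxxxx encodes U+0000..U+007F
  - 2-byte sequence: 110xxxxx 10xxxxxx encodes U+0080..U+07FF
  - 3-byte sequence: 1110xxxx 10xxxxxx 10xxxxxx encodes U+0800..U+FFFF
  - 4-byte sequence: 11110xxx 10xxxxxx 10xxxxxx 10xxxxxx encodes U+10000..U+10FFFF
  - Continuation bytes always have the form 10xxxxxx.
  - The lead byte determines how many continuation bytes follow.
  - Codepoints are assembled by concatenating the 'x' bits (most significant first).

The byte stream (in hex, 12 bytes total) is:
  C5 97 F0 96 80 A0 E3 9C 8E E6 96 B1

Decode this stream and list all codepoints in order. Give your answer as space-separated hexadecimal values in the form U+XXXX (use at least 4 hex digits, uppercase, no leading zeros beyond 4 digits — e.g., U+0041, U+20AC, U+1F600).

Byte[0]=C5: 2-byte lead, need 1 cont bytes. acc=0x5
Byte[1]=97: continuation. acc=(acc<<6)|0x17=0x157
Completed: cp=U+0157 (starts at byte 0)
Byte[2]=F0: 4-byte lead, need 3 cont bytes. acc=0x0
Byte[3]=96: continuation. acc=(acc<<6)|0x16=0x16
Byte[4]=80: continuation. acc=(acc<<6)|0x00=0x580
Byte[5]=A0: continuation. acc=(acc<<6)|0x20=0x16020
Completed: cp=U+16020 (starts at byte 2)
Byte[6]=E3: 3-byte lead, need 2 cont bytes. acc=0x3
Byte[7]=9C: continuation. acc=(acc<<6)|0x1C=0xDC
Byte[8]=8E: continuation. acc=(acc<<6)|0x0E=0x370E
Completed: cp=U+370E (starts at byte 6)
Byte[9]=E6: 3-byte lead, need 2 cont bytes. acc=0x6
Byte[10]=96: continuation. acc=(acc<<6)|0x16=0x196
Byte[11]=B1: continuation. acc=(acc<<6)|0x31=0x65B1
Completed: cp=U+65B1 (starts at byte 9)

Answer: U+0157 U+16020 U+370E U+65B1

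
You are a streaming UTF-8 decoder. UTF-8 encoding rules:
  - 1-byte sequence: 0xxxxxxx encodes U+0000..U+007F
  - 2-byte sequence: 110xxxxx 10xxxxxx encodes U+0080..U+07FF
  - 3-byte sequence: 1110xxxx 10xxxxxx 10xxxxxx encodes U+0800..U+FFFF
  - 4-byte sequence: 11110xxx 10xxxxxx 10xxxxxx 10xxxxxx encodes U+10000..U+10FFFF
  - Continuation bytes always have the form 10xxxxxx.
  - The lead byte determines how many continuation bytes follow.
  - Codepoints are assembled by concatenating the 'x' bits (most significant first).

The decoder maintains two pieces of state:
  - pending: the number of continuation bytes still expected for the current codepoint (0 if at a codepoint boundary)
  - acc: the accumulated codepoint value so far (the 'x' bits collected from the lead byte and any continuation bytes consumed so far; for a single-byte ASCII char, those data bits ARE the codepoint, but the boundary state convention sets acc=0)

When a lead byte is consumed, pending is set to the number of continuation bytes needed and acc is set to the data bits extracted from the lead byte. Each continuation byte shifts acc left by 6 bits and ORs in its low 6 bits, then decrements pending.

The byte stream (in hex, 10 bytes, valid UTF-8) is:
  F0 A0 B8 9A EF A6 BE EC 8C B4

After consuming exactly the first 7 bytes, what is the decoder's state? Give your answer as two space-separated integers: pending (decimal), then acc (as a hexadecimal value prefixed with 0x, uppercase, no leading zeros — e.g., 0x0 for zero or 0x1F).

Answer: 0 0xF9BE

Derivation:
Byte[0]=F0: 4-byte lead. pending=3, acc=0x0
Byte[1]=A0: continuation. acc=(acc<<6)|0x20=0x20, pending=2
Byte[2]=B8: continuation. acc=(acc<<6)|0x38=0x838, pending=1
Byte[3]=9A: continuation. acc=(acc<<6)|0x1A=0x20E1A, pending=0
Byte[4]=EF: 3-byte lead. pending=2, acc=0xF
Byte[5]=A6: continuation. acc=(acc<<6)|0x26=0x3E6, pending=1
Byte[6]=BE: continuation. acc=(acc<<6)|0x3E=0xF9BE, pending=0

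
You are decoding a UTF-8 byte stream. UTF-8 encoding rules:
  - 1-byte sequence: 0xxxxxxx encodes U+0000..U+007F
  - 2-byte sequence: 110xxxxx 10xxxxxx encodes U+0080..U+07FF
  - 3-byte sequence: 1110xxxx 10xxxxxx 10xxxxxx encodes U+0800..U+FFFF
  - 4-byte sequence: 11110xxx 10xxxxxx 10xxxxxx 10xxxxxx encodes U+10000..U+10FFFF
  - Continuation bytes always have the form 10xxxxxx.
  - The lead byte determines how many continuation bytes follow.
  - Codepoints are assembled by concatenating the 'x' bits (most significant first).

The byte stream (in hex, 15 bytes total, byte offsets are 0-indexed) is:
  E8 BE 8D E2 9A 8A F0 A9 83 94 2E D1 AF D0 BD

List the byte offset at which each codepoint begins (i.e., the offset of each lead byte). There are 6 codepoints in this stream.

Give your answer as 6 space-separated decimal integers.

Byte[0]=E8: 3-byte lead, need 2 cont bytes. acc=0x8
Byte[1]=BE: continuation. acc=(acc<<6)|0x3E=0x23E
Byte[2]=8D: continuation. acc=(acc<<6)|0x0D=0x8F8D
Completed: cp=U+8F8D (starts at byte 0)
Byte[3]=E2: 3-byte lead, need 2 cont bytes. acc=0x2
Byte[4]=9A: continuation. acc=(acc<<6)|0x1A=0x9A
Byte[5]=8A: continuation. acc=(acc<<6)|0x0A=0x268A
Completed: cp=U+268A (starts at byte 3)
Byte[6]=F0: 4-byte lead, need 3 cont bytes. acc=0x0
Byte[7]=A9: continuation. acc=(acc<<6)|0x29=0x29
Byte[8]=83: continuation. acc=(acc<<6)|0x03=0xA43
Byte[9]=94: continuation. acc=(acc<<6)|0x14=0x290D4
Completed: cp=U+290D4 (starts at byte 6)
Byte[10]=2E: 1-byte ASCII. cp=U+002E
Byte[11]=D1: 2-byte lead, need 1 cont bytes. acc=0x11
Byte[12]=AF: continuation. acc=(acc<<6)|0x2F=0x46F
Completed: cp=U+046F (starts at byte 11)
Byte[13]=D0: 2-byte lead, need 1 cont bytes. acc=0x10
Byte[14]=BD: continuation. acc=(acc<<6)|0x3D=0x43D
Completed: cp=U+043D (starts at byte 13)

Answer: 0 3 6 10 11 13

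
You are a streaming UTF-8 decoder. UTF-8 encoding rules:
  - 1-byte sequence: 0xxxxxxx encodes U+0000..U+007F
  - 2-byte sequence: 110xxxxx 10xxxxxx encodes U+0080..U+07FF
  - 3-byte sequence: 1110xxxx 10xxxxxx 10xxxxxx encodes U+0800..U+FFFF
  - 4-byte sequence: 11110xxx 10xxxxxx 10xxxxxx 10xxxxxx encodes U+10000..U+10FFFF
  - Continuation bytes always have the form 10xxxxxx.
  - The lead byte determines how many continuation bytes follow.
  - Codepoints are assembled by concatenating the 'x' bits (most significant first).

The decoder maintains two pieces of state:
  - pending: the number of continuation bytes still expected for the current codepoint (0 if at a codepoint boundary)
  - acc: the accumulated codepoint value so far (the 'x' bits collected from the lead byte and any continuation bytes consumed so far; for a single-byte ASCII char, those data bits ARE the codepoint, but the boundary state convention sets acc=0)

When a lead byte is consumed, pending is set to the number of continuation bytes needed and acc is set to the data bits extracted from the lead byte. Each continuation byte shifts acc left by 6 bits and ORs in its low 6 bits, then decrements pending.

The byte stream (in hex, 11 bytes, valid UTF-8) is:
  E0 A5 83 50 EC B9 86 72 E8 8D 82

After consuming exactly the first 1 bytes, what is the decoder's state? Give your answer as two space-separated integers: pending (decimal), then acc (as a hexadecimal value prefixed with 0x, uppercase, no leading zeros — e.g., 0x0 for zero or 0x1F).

Answer: 2 0x0

Derivation:
Byte[0]=E0: 3-byte lead. pending=2, acc=0x0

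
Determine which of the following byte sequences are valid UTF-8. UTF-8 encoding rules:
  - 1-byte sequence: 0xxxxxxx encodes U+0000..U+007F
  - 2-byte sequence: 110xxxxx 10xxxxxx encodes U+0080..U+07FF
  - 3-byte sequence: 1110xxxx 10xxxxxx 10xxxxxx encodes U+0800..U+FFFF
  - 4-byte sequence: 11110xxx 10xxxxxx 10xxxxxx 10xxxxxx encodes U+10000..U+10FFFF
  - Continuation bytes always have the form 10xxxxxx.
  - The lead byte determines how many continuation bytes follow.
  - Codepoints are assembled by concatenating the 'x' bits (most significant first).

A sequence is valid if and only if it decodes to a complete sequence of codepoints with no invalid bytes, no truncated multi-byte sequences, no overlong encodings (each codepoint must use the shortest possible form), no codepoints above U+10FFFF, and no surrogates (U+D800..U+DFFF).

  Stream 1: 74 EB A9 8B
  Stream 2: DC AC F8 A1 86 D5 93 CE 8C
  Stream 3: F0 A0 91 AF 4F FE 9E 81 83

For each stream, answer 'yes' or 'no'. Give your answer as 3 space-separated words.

Answer: yes no no

Derivation:
Stream 1: decodes cleanly. VALID
Stream 2: error at byte offset 2. INVALID
Stream 3: error at byte offset 5. INVALID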